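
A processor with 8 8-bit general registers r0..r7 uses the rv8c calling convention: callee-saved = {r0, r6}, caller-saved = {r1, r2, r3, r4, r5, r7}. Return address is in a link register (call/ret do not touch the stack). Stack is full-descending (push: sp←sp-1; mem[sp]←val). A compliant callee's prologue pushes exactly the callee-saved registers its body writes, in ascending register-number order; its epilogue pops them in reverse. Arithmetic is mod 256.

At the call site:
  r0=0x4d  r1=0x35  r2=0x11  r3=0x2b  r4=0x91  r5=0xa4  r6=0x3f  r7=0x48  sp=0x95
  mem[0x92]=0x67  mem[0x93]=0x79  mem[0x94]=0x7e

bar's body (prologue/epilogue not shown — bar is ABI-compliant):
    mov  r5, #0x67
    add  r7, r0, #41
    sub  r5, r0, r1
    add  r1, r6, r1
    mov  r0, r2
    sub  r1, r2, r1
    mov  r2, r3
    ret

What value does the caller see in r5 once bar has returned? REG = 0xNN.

prologue: push r0 → mem[0x94]=0x4d, sp=0x94
body[0] mov  r5, #0x67 → r5=0x67
body[1] add  r7, r0, #41 → r7=0x76
body[2] sub  r5, r0, r1 → r5=0x18
body[3] add  r1, r6, r1 → r1=0x74
body[4] mov  r0, r2 → r0=0x11
body[5] sub  r1, r2, r1 → r1=0x9d
body[6] mov  r2, r3 → r2=0x2b
epilogue: pop r0=0x4d, sp=0x95
r5 is caller-saved → body value

REG = 0x18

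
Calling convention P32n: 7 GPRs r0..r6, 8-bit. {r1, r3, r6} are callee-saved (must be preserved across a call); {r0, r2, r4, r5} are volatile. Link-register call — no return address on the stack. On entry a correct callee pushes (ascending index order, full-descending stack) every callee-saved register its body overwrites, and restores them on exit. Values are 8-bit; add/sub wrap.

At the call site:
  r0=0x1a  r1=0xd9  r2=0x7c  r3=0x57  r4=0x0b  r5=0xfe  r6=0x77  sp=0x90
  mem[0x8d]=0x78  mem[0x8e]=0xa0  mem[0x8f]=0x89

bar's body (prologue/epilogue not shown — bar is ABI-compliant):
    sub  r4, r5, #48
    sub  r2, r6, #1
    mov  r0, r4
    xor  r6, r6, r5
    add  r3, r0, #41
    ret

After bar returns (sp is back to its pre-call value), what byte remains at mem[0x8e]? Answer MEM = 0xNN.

MEM = 0x77

prologue: push r3 -> mem[0x8f]=0x57, sp=0x8f
prologue: push r6 -> mem[0x8e]=0x77, sp=0x8e
body[0] sub  r4, r5, #48 -> r4=0xce
body[1] sub  r2, r6, #1 -> r2=0x76
body[2] mov  r0, r4 -> r0=0xce
body[3] xor  r6, r6, r5 -> r6=0x89
body[4] add  r3, r0, #41 -> r3=0xf7
epilogue: pop r6=0x77, sp=0x8f
epilogue: pop r3=0x57, sp=0x90
prologue pushed ['r3', 'r6'] at ['0x8f', '0x8e']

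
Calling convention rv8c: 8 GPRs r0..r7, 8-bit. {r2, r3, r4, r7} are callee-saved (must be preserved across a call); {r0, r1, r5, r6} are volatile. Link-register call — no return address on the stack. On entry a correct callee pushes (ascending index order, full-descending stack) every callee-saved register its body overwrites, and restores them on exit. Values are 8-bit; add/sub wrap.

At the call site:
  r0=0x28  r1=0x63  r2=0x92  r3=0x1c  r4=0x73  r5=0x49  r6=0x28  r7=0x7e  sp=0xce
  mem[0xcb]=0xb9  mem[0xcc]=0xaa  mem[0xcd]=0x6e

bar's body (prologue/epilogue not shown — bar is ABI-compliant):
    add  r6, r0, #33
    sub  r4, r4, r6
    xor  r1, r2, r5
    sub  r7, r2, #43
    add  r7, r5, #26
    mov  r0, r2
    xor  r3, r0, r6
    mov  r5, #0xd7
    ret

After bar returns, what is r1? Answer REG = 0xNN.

REG = 0xdb

prologue: push r3 → mem[0xcd]=0x1c, sp=0xcd
prologue: push r4 → mem[0xcc]=0x73, sp=0xcc
prologue: push r7 → mem[0xcb]=0x7e, sp=0xcb
body[0] add  r6, r0, #33 → r6=0x49
body[1] sub  r4, r4, r6 → r4=0x2a
body[2] xor  r1, r2, r5 → r1=0xdb
body[3] sub  r7, r2, #43 → r7=0x67
body[4] add  r7, r5, #26 → r7=0x63
body[5] mov  r0, r2 → r0=0x92
body[6] xor  r3, r0, r6 → r3=0xdb
body[7] mov  r5, #0xd7 → r5=0xd7
epilogue: pop r7=0x7e, sp=0xcc
epilogue: pop r4=0x73, sp=0xcd
epilogue: pop r3=0x1c, sp=0xce
r1 is caller-saved → body value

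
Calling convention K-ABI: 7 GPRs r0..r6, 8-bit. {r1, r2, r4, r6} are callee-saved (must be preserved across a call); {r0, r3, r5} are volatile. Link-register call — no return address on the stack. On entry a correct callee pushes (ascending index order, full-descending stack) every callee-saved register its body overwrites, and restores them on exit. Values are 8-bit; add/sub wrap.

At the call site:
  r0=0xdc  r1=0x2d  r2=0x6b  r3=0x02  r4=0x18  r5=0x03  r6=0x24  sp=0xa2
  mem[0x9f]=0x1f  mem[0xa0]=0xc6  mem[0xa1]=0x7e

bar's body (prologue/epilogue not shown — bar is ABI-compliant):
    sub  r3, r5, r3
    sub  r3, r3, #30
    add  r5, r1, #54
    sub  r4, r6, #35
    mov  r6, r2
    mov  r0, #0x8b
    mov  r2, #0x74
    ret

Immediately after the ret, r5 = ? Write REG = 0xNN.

REG = 0x63

prologue: push r2 -> mem[0xa1]=0x6b, sp=0xa1
prologue: push r4 -> mem[0xa0]=0x18, sp=0xa0
prologue: push r6 -> mem[0x9f]=0x24, sp=0x9f
body[0] sub  r3, r5, r3 -> r3=0x01
body[1] sub  r3, r3, #30 -> r3=0xe3
body[2] add  r5, r1, #54 -> r5=0x63
body[3] sub  r4, r6, #35 -> r4=0x01
body[4] mov  r6, r2 -> r6=0x6b
body[5] mov  r0, #0x8b -> r0=0x8b
body[6] mov  r2, #0x74 -> r2=0x74
epilogue: pop r6=0x24, sp=0xa0
epilogue: pop r4=0x18, sp=0xa1
epilogue: pop r2=0x6b, sp=0xa2
r5 is caller-saved -> body value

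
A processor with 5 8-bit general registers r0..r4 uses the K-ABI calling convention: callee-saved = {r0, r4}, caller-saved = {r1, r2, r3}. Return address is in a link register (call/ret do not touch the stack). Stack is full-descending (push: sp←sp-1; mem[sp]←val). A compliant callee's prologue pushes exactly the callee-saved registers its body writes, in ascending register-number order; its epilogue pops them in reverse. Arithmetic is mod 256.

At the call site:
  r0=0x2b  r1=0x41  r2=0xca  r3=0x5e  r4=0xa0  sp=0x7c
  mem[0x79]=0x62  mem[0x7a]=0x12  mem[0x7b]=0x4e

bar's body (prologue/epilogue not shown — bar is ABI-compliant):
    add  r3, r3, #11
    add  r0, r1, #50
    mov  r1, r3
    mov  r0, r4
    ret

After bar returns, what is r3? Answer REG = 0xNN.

REG = 0x69

prologue: push r0 -> mem[0x7b]=0x2b, sp=0x7b
body[0] add  r3, r3, #11 -> r3=0x69
body[1] add  r0, r1, #50 -> r0=0x73
body[2] mov  r1, r3 -> r1=0x69
body[3] mov  r0, r4 -> r0=0xa0
epilogue: pop r0=0x2b, sp=0x7c
r3 is caller-saved -> body value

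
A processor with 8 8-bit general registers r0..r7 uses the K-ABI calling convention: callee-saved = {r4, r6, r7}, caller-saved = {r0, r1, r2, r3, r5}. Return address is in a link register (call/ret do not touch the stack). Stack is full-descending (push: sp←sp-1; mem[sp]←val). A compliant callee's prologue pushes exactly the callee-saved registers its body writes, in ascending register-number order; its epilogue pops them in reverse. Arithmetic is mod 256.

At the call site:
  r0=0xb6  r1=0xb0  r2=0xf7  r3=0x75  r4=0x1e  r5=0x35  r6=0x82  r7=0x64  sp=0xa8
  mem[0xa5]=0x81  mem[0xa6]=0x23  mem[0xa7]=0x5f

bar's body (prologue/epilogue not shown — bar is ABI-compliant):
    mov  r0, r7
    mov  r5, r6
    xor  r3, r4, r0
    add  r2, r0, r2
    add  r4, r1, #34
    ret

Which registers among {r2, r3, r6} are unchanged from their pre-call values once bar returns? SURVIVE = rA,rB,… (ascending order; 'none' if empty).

prologue: push r4 -> mem[0xa7]=0x1e, sp=0xa7
body[0] mov  r0, r7 -> r0=0x64
body[1] mov  r5, r6 -> r5=0x82
body[2] xor  r3, r4, r0 -> r3=0x7a
body[3] add  r2, r0, r2 -> r2=0x5b
body[4] add  r4, r1, #34 -> r4=0xd2
epilogue: pop r4=0x1e, sp=0xa8
r2: caller-saved, written=True
r3: caller-saved, written=True
r6: callee-saved, written=False

SURVIVE = r6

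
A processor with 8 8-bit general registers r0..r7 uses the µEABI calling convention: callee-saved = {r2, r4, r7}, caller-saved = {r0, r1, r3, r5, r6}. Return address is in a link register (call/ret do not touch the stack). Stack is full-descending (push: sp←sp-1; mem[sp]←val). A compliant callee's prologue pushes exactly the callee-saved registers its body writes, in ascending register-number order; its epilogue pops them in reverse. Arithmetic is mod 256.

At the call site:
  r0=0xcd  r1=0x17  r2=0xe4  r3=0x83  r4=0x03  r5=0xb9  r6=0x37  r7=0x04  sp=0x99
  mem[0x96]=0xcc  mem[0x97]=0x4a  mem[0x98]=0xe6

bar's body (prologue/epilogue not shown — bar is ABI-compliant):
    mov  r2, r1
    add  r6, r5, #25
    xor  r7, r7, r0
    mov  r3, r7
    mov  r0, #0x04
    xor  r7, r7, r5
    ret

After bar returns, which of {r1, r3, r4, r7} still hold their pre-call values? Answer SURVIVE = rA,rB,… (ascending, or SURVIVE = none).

prologue: push r2 -> mem[0x98]=0xe4, sp=0x98
prologue: push r7 -> mem[0x97]=0x04, sp=0x97
body[0] mov  r2, r1 -> r2=0x17
body[1] add  r6, r5, #25 -> r6=0xd2
body[2] xor  r7, r7, r0 -> r7=0xc9
body[3] mov  r3, r7 -> r3=0xc9
body[4] mov  r0, #0x04 -> r0=0x04
body[5] xor  r7, r7, r5 -> r7=0x70
epilogue: pop r7=0x04, sp=0x98
epilogue: pop r2=0xe4, sp=0x99
r1: caller-saved, written=False
r3: caller-saved, written=True
r4: callee-saved, written=False
r7: callee-saved, written=True

SURVIVE = r1,r4,r7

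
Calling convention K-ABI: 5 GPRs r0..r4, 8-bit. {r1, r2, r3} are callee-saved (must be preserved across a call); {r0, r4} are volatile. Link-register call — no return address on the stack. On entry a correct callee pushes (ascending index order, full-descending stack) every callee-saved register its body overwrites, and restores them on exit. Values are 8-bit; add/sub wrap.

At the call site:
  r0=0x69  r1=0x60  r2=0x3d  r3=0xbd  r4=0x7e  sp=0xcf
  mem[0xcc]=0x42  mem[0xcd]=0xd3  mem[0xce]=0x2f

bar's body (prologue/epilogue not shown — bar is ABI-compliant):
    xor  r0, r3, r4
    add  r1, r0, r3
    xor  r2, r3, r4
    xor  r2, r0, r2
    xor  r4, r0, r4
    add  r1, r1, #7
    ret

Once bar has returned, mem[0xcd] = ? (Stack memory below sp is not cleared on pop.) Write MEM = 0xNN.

prologue: push r1 → mem[0xce]=0x60, sp=0xce
prologue: push r2 → mem[0xcd]=0x3d, sp=0xcd
body[0] xor  r0, r3, r4 → r0=0xc3
body[1] add  r1, r0, r3 → r1=0x80
body[2] xor  r2, r3, r4 → r2=0xc3
body[3] xor  r2, r0, r2 → r2=0x00
body[4] xor  r4, r0, r4 → r4=0xbd
body[5] add  r1, r1, #7 → r1=0x87
epilogue: pop r2=0x3d, sp=0xce
epilogue: pop r1=0x60, sp=0xcf
prologue pushed ['r1', 'r2'] at ['0xce', '0xcd']

MEM = 0x3d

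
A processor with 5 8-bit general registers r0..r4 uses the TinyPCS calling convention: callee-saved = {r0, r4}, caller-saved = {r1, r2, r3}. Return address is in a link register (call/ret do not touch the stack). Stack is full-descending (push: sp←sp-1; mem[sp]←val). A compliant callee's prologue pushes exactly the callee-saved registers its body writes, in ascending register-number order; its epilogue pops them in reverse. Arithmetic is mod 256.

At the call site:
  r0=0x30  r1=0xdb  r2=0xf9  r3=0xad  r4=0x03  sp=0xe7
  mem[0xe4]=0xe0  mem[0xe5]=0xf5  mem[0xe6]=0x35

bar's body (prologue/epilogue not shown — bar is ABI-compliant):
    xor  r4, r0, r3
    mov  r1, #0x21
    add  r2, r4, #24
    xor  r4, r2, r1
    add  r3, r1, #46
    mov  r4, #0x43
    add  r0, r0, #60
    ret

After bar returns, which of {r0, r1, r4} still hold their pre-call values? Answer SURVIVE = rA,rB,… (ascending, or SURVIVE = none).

SURVIVE = r0,r4

prologue: push r0 → mem[0xe6]=0x30, sp=0xe6
prologue: push r4 → mem[0xe5]=0x03, sp=0xe5
body[0] xor  r4, r0, r3 → r4=0x9d
body[1] mov  r1, #0x21 → r1=0x21
body[2] add  r2, r4, #24 → r2=0xb5
body[3] xor  r4, r2, r1 → r4=0x94
body[4] add  r3, r1, #46 → r3=0x4f
body[5] mov  r4, #0x43 → r4=0x43
body[6] add  r0, r0, #60 → r0=0x6c
epilogue: pop r4=0x03, sp=0xe6
epilogue: pop r0=0x30, sp=0xe7
r0: callee-saved, written=True
r1: caller-saved, written=True
r4: callee-saved, written=True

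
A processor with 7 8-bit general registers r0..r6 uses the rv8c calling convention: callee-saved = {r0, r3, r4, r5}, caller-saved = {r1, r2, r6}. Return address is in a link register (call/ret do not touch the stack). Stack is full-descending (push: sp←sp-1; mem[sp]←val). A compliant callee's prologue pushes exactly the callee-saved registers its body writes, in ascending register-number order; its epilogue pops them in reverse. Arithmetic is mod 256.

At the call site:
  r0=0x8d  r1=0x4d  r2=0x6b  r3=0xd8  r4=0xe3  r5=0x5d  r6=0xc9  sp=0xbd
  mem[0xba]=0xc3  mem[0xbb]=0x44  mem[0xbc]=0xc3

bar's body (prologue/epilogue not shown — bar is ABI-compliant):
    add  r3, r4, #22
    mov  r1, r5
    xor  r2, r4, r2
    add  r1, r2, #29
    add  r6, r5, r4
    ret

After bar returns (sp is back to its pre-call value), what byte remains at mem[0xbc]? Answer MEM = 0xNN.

MEM = 0xd8

prologue: push r3 → mem[0xbc]=0xd8, sp=0xbc
body[0] add  r3, r4, #22 → r3=0xf9
body[1] mov  r1, r5 → r1=0x5d
body[2] xor  r2, r4, r2 → r2=0x88
body[3] add  r1, r2, #29 → r1=0xa5
body[4] add  r6, r5, r4 → r6=0x40
epilogue: pop r3=0xd8, sp=0xbd
prologue pushed ['r3'] at ['0xbc']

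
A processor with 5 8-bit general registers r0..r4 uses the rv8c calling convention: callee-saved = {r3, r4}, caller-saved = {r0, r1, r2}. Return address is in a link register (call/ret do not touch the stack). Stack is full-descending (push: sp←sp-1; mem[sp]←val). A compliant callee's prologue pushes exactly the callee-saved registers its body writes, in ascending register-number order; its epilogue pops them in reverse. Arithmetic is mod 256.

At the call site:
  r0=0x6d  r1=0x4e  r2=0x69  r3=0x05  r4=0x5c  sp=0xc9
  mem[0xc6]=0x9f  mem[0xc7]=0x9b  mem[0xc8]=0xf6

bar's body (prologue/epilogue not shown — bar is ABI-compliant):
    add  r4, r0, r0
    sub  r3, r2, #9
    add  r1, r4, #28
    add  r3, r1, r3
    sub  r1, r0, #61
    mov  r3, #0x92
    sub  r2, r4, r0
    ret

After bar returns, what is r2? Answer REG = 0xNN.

REG = 0x6d

prologue: push r3 → mem[0xc8]=0x05, sp=0xc8
prologue: push r4 → mem[0xc7]=0x5c, sp=0xc7
body[0] add  r4, r0, r0 → r4=0xda
body[1] sub  r3, r2, #9 → r3=0x60
body[2] add  r1, r4, #28 → r1=0xf6
body[3] add  r3, r1, r3 → r3=0x56
body[4] sub  r1, r0, #61 → r1=0x30
body[5] mov  r3, #0x92 → r3=0x92
body[6] sub  r2, r4, r0 → r2=0x6d
epilogue: pop r4=0x5c, sp=0xc8
epilogue: pop r3=0x05, sp=0xc9
r2 is caller-saved → body value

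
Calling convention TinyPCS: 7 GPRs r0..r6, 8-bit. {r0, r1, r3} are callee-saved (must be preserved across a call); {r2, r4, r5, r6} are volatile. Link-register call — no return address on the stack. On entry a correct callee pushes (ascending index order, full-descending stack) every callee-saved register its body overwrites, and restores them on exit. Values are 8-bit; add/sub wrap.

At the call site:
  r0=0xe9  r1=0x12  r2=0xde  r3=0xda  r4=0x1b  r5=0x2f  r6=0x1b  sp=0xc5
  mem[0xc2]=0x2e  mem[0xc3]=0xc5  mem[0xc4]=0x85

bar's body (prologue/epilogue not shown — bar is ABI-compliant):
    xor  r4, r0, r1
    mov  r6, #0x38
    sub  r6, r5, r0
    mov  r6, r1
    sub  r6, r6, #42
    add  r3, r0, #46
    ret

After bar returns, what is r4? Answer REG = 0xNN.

prologue: push r3 -> mem[0xc4]=0xda, sp=0xc4
body[0] xor  r4, r0, r1 -> r4=0xfb
body[1] mov  r6, #0x38 -> r6=0x38
body[2] sub  r6, r5, r0 -> r6=0x46
body[3] mov  r6, r1 -> r6=0x12
body[4] sub  r6, r6, #42 -> r6=0xe8
body[5] add  r3, r0, #46 -> r3=0x17
epilogue: pop r3=0xda, sp=0xc5
r4 is caller-saved -> body value

REG = 0xfb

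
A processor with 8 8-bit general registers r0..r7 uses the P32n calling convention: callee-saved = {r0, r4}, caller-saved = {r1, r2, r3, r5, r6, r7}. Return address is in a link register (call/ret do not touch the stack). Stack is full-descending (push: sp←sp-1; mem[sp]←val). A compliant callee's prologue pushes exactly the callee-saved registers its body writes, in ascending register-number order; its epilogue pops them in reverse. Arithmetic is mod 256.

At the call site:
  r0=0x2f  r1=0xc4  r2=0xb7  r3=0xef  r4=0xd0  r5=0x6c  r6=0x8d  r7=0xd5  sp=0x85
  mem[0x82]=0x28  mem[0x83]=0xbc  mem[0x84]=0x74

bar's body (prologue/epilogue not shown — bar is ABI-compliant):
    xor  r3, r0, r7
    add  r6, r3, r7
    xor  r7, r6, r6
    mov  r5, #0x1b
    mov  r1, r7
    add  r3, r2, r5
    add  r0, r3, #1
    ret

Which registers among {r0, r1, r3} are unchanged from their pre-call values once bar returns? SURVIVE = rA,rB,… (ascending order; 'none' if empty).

prologue: push r0 → mem[0x84]=0x2f, sp=0x84
body[0] xor  r3, r0, r7 → r3=0xfa
body[1] add  r6, r3, r7 → r6=0xcf
body[2] xor  r7, r6, r6 → r7=0x00
body[3] mov  r5, #0x1b → r5=0x1b
body[4] mov  r1, r7 → r1=0x00
body[5] add  r3, r2, r5 → r3=0xd2
body[6] add  r0, r3, #1 → r0=0xd3
epilogue: pop r0=0x2f, sp=0x85
r0: callee-saved, written=True
r1: caller-saved, written=True
r3: caller-saved, written=True

SURVIVE = r0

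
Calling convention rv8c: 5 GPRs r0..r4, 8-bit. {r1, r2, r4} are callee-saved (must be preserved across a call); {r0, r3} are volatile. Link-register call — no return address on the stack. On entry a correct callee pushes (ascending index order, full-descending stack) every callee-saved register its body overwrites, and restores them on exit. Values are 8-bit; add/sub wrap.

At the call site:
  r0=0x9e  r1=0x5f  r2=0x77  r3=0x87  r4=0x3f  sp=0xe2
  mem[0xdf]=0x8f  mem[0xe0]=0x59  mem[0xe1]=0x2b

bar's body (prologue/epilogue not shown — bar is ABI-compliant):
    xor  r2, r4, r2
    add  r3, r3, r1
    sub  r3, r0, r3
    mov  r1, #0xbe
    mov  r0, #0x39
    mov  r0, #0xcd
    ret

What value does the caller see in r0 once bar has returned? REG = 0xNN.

prologue: push r1 → mem[0xe1]=0x5f, sp=0xe1
prologue: push r2 → mem[0xe0]=0x77, sp=0xe0
body[0] xor  r2, r4, r2 → r2=0x48
body[1] add  r3, r3, r1 → r3=0xe6
body[2] sub  r3, r0, r3 → r3=0xb8
body[3] mov  r1, #0xbe → r1=0xbe
body[4] mov  r0, #0x39 → r0=0x39
body[5] mov  r0, #0xcd → r0=0xcd
epilogue: pop r2=0x77, sp=0xe1
epilogue: pop r1=0x5f, sp=0xe2
r0 is caller-saved → body value

REG = 0xcd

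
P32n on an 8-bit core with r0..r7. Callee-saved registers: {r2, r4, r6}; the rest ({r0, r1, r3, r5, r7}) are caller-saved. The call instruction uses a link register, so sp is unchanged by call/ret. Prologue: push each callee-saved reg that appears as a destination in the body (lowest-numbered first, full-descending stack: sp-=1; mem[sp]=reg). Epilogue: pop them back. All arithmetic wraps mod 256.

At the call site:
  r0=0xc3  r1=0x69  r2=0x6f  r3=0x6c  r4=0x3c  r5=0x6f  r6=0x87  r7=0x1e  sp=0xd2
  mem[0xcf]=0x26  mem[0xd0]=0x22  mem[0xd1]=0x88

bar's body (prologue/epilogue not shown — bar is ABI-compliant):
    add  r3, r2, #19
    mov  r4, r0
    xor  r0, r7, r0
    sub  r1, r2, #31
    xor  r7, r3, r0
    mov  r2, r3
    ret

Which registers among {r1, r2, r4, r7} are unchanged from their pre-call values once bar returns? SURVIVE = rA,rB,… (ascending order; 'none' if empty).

prologue: push r2 -> mem[0xd1]=0x6f, sp=0xd1
prologue: push r4 -> mem[0xd0]=0x3c, sp=0xd0
body[0] add  r3, r2, #19 -> r3=0x82
body[1] mov  r4, r0 -> r4=0xc3
body[2] xor  r0, r7, r0 -> r0=0xdd
body[3] sub  r1, r2, #31 -> r1=0x50
body[4] xor  r7, r3, r0 -> r7=0x5f
body[5] mov  r2, r3 -> r2=0x82
epilogue: pop r4=0x3c, sp=0xd1
epilogue: pop r2=0x6f, sp=0xd2
r1: caller-saved, written=True
r2: callee-saved, written=True
r4: callee-saved, written=True
r7: caller-saved, written=True

SURVIVE = r2,r4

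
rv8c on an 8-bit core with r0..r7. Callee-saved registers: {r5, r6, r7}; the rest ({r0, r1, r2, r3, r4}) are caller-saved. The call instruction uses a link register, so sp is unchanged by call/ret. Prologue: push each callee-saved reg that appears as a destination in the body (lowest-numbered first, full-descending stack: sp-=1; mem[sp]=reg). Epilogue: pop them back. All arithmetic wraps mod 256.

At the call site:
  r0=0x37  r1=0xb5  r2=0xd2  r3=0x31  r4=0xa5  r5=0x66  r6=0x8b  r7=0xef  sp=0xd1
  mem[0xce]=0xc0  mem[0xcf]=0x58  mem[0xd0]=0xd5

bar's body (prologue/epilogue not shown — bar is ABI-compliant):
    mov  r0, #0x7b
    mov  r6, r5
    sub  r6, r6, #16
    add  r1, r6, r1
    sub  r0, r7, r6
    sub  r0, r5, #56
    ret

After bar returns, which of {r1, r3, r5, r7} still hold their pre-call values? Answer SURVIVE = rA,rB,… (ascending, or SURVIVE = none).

prologue: push r6 -> mem[0xd0]=0x8b, sp=0xd0
body[0] mov  r0, #0x7b -> r0=0x7b
body[1] mov  r6, r5 -> r6=0x66
body[2] sub  r6, r6, #16 -> r6=0x56
body[3] add  r1, r6, r1 -> r1=0x0b
body[4] sub  r0, r7, r6 -> r0=0x99
body[5] sub  r0, r5, #56 -> r0=0x2e
epilogue: pop r6=0x8b, sp=0xd1
r1: caller-saved, written=True
r3: caller-saved, written=False
r5: callee-saved, written=False
r7: callee-saved, written=False

SURVIVE = r3,r5,r7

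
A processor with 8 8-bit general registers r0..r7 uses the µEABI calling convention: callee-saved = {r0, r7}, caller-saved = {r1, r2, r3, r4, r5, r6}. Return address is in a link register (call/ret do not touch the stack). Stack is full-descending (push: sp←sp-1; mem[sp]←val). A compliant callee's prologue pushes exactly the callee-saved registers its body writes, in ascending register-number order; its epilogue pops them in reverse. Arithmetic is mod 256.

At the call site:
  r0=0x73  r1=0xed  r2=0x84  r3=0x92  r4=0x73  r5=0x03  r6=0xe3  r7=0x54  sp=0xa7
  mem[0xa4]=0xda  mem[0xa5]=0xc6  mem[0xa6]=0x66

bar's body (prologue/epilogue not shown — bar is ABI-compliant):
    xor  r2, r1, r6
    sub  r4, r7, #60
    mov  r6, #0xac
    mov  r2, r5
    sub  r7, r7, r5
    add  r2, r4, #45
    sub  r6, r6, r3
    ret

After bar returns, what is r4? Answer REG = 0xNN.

prologue: push r7 -> mem[0xa6]=0x54, sp=0xa6
body[0] xor  r2, r1, r6 -> r2=0x0e
body[1] sub  r4, r7, #60 -> r4=0x18
body[2] mov  r6, #0xac -> r6=0xac
body[3] mov  r2, r5 -> r2=0x03
body[4] sub  r7, r7, r5 -> r7=0x51
body[5] add  r2, r4, #45 -> r2=0x45
body[6] sub  r6, r6, r3 -> r6=0x1a
epilogue: pop r7=0x54, sp=0xa7
r4 is caller-saved -> body value

REG = 0x18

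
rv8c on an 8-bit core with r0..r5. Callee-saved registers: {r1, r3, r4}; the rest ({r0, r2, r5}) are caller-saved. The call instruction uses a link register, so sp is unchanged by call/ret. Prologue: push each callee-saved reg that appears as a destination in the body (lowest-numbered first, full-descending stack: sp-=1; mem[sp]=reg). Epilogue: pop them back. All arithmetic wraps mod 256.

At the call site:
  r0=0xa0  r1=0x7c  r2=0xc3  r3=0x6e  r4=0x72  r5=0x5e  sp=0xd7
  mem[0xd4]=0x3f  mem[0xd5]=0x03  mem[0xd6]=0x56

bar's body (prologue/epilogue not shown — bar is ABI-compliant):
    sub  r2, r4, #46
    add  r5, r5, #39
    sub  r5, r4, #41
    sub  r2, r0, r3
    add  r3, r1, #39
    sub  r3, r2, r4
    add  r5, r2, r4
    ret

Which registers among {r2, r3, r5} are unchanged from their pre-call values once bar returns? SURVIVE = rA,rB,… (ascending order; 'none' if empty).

SURVIVE = r3

prologue: push r3 -> mem[0xd6]=0x6e, sp=0xd6
body[0] sub  r2, r4, #46 -> r2=0x44
body[1] add  r5, r5, #39 -> r5=0x85
body[2] sub  r5, r4, #41 -> r5=0x49
body[3] sub  r2, r0, r3 -> r2=0x32
body[4] add  r3, r1, #39 -> r3=0xa3
body[5] sub  r3, r2, r4 -> r3=0xc0
body[6] add  r5, r2, r4 -> r5=0xa4
epilogue: pop r3=0x6e, sp=0xd7
r2: caller-saved, written=True
r3: callee-saved, written=True
r5: caller-saved, written=True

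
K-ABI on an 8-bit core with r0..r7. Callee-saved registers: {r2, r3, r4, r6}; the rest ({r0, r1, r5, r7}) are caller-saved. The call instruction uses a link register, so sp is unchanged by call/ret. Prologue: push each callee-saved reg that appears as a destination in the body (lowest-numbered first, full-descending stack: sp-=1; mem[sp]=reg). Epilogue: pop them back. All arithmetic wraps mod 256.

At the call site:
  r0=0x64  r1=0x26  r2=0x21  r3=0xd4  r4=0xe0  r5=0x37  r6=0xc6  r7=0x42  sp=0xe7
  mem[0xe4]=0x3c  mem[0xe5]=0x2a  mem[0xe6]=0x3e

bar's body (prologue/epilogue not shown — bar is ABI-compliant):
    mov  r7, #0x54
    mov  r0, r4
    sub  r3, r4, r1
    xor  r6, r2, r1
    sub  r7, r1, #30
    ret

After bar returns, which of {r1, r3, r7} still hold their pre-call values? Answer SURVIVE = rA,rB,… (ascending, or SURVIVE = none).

SURVIVE = r1,r3

prologue: push r3 → mem[0xe6]=0xd4, sp=0xe6
prologue: push r6 → mem[0xe5]=0xc6, sp=0xe5
body[0] mov  r7, #0x54 → r7=0x54
body[1] mov  r0, r4 → r0=0xe0
body[2] sub  r3, r4, r1 → r3=0xba
body[3] xor  r6, r2, r1 → r6=0x07
body[4] sub  r7, r1, #30 → r7=0x08
epilogue: pop r6=0xc6, sp=0xe6
epilogue: pop r3=0xd4, sp=0xe7
r1: caller-saved, written=False
r3: callee-saved, written=True
r7: caller-saved, written=True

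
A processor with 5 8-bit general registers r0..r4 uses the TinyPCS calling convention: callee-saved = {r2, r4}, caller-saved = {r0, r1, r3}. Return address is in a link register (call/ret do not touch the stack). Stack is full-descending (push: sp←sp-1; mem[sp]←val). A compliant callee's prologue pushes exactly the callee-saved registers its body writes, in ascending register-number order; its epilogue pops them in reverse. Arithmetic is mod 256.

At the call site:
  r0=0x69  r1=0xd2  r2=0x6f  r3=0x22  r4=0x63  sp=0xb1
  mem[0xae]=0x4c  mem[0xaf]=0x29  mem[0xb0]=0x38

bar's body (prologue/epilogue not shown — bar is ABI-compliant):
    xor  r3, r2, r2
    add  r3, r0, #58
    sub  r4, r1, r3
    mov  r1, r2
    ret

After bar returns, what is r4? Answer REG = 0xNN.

REG = 0x63

prologue: push r4 → mem[0xb0]=0x63, sp=0xb0
body[0] xor  r3, r2, r2 → r3=0x00
body[1] add  r3, r0, #58 → r3=0xa3
body[2] sub  r4, r1, r3 → r4=0x2f
body[3] mov  r1, r2 → r1=0x6f
epilogue: pop r4=0x63, sp=0xb1
r4 is callee-saved → restored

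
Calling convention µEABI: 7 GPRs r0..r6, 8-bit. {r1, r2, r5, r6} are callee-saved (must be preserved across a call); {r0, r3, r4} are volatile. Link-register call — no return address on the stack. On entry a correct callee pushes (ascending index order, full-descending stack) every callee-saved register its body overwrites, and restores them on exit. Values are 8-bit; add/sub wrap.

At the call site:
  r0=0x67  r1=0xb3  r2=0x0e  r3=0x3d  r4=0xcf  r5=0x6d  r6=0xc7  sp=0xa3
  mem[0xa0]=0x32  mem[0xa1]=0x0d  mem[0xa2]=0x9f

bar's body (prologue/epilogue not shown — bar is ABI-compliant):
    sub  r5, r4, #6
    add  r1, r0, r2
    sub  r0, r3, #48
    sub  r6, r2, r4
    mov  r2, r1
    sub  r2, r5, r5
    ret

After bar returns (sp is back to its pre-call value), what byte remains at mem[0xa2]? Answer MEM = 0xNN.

MEM = 0xb3

prologue: push r1 -> mem[0xa2]=0xb3, sp=0xa2
prologue: push r2 -> mem[0xa1]=0x0e, sp=0xa1
prologue: push r5 -> mem[0xa0]=0x6d, sp=0xa0
prologue: push r6 -> mem[0x9f]=0xc7, sp=0x9f
body[0] sub  r5, r4, #6 -> r5=0xc9
body[1] add  r1, r0, r2 -> r1=0x75
body[2] sub  r0, r3, #48 -> r0=0x0d
body[3] sub  r6, r2, r4 -> r6=0x3f
body[4] mov  r2, r1 -> r2=0x75
body[5] sub  r2, r5, r5 -> r2=0x00
epilogue: pop r6=0xc7, sp=0xa0
epilogue: pop r5=0x6d, sp=0xa1
epilogue: pop r2=0x0e, sp=0xa2
epilogue: pop r1=0xb3, sp=0xa3
prologue pushed ['r1', 'r2', 'r5', 'r6'] at ['0xa2', '0xa1', '0xa0', '0x9f']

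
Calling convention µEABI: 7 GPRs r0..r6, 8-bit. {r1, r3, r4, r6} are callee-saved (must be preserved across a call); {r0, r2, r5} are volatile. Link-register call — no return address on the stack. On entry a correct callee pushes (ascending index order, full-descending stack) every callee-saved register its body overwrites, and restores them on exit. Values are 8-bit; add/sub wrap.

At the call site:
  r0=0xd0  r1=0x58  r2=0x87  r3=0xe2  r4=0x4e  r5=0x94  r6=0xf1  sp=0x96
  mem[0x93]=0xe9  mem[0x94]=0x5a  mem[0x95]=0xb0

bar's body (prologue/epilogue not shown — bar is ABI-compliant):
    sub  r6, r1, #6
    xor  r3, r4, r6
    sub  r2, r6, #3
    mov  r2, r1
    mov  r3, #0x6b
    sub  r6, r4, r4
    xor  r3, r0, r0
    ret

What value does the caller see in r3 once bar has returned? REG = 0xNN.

REG = 0xe2

prologue: push r3 → mem[0x95]=0xe2, sp=0x95
prologue: push r6 → mem[0x94]=0xf1, sp=0x94
body[0] sub  r6, r1, #6 → r6=0x52
body[1] xor  r3, r4, r6 → r3=0x1c
body[2] sub  r2, r6, #3 → r2=0x4f
body[3] mov  r2, r1 → r2=0x58
body[4] mov  r3, #0x6b → r3=0x6b
body[5] sub  r6, r4, r4 → r6=0x00
body[6] xor  r3, r0, r0 → r3=0x00
epilogue: pop r6=0xf1, sp=0x95
epilogue: pop r3=0xe2, sp=0x96
r3 is callee-saved → restored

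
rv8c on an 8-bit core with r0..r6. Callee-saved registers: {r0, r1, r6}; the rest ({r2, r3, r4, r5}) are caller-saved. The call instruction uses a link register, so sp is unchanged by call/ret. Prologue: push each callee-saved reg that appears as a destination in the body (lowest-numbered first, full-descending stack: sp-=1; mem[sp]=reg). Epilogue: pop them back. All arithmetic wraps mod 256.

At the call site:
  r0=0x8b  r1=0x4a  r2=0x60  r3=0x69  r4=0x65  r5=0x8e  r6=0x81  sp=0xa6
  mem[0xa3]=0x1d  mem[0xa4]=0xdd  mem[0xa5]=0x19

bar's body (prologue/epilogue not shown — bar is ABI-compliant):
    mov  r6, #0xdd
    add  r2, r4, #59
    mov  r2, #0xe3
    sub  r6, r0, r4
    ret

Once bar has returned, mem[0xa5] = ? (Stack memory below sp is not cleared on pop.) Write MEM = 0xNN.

prologue: push r6 -> mem[0xa5]=0x81, sp=0xa5
body[0] mov  r6, #0xdd -> r6=0xdd
body[1] add  r2, r4, #59 -> r2=0xa0
body[2] mov  r2, #0xe3 -> r2=0xe3
body[3] sub  r6, r0, r4 -> r6=0x26
epilogue: pop r6=0x81, sp=0xa6
prologue pushed ['r6'] at ['0xa5']

MEM = 0x81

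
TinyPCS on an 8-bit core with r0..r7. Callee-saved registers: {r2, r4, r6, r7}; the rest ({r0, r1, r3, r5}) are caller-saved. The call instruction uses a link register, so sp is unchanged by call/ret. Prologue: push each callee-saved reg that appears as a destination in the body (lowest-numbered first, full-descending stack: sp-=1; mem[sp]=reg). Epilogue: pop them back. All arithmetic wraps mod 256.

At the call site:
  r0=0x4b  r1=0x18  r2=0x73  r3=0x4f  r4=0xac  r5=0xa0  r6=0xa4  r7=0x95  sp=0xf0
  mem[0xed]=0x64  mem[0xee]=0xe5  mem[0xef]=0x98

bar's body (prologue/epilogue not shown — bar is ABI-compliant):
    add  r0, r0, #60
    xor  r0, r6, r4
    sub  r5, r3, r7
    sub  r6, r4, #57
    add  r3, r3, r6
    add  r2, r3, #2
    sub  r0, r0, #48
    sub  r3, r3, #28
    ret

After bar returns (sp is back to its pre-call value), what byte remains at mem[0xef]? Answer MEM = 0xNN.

MEM = 0x73

prologue: push r2 -> mem[0xef]=0x73, sp=0xef
prologue: push r6 -> mem[0xee]=0xa4, sp=0xee
body[0] add  r0, r0, #60 -> r0=0x87
body[1] xor  r0, r6, r4 -> r0=0x08
body[2] sub  r5, r3, r7 -> r5=0xba
body[3] sub  r6, r4, #57 -> r6=0x73
body[4] add  r3, r3, r6 -> r3=0xc2
body[5] add  r2, r3, #2 -> r2=0xc4
body[6] sub  r0, r0, #48 -> r0=0xd8
body[7] sub  r3, r3, #28 -> r3=0xa6
epilogue: pop r6=0xa4, sp=0xef
epilogue: pop r2=0x73, sp=0xf0
prologue pushed ['r2', 'r6'] at ['0xef', '0xee']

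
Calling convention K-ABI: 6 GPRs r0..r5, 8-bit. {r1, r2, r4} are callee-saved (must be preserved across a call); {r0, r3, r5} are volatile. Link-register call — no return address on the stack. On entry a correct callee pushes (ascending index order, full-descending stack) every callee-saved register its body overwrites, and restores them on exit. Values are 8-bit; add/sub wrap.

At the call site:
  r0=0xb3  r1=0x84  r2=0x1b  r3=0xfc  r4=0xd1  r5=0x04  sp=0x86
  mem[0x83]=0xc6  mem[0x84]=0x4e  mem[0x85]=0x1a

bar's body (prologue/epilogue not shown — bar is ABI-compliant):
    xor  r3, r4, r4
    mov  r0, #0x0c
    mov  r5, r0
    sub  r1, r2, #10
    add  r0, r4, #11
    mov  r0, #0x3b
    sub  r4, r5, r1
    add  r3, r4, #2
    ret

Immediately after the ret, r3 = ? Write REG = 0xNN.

REG = 0xfd

prologue: push r1 -> mem[0x85]=0x84, sp=0x85
prologue: push r4 -> mem[0x84]=0xd1, sp=0x84
body[0] xor  r3, r4, r4 -> r3=0x00
body[1] mov  r0, #0x0c -> r0=0x0c
body[2] mov  r5, r0 -> r5=0x0c
body[3] sub  r1, r2, #10 -> r1=0x11
body[4] add  r0, r4, #11 -> r0=0xdc
body[5] mov  r0, #0x3b -> r0=0x3b
body[6] sub  r4, r5, r1 -> r4=0xfb
body[7] add  r3, r4, #2 -> r3=0xfd
epilogue: pop r4=0xd1, sp=0x85
epilogue: pop r1=0x84, sp=0x86
r3 is caller-saved -> body value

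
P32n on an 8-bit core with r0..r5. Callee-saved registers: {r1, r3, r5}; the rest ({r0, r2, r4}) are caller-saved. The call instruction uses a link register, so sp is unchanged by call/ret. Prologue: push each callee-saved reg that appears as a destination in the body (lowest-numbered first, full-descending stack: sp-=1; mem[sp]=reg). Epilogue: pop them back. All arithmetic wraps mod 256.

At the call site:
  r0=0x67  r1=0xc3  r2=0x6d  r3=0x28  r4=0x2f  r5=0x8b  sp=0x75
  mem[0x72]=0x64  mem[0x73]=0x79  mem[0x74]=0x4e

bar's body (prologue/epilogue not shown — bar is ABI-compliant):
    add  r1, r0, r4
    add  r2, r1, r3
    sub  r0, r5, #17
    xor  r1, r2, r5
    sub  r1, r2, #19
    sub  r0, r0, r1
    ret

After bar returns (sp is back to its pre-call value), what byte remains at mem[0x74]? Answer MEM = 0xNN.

MEM = 0xc3

prologue: push r1 → mem[0x74]=0xc3, sp=0x74
body[0] add  r1, r0, r4 → r1=0x96
body[1] add  r2, r1, r3 → r2=0xbe
body[2] sub  r0, r5, #17 → r0=0x7a
body[3] xor  r1, r2, r5 → r1=0x35
body[4] sub  r1, r2, #19 → r1=0xab
body[5] sub  r0, r0, r1 → r0=0xcf
epilogue: pop r1=0xc3, sp=0x75
prologue pushed ['r1'] at ['0x74']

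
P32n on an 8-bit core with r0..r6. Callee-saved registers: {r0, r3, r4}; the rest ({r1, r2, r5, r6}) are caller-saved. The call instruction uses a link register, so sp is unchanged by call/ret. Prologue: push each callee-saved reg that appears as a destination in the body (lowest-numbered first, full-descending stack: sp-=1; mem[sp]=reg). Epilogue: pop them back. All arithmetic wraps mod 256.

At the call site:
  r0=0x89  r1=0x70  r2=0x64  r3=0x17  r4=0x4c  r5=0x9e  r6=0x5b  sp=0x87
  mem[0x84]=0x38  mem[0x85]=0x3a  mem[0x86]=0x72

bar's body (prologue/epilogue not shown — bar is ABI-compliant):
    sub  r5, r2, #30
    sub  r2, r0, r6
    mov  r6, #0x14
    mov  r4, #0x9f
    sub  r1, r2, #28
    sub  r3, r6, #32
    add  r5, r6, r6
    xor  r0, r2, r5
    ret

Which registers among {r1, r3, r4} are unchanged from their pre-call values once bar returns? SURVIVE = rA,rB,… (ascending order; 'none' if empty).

prologue: push r0 -> mem[0x86]=0x89, sp=0x86
prologue: push r3 -> mem[0x85]=0x17, sp=0x85
prologue: push r4 -> mem[0x84]=0x4c, sp=0x84
body[0] sub  r5, r2, #30 -> r5=0x46
body[1] sub  r2, r0, r6 -> r2=0x2e
body[2] mov  r6, #0x14 -> r6=0x14
body[3] mov  r4, #0x9f -> r4=0x9f
body[4] sub  r1, r2, #28 -> r1=0x12
body[5] sub  r3, r6, #32 -> r3=0xf4
body[6] add  r5, r6, r6 -> r5=0x28
body[7] xor  r0, r2, r5 -> r0=0x06
epilogue: pop r4=0x4c, sp=0x85
epilogue: pop r3=0x17, sp=0x86
epilogue: pop r0=0x89, sp=0x87
r1: caller-saved, written=True
r3: callee-saved, written=True
r4: callee-saved, written=True

SURVIVE = r3,r4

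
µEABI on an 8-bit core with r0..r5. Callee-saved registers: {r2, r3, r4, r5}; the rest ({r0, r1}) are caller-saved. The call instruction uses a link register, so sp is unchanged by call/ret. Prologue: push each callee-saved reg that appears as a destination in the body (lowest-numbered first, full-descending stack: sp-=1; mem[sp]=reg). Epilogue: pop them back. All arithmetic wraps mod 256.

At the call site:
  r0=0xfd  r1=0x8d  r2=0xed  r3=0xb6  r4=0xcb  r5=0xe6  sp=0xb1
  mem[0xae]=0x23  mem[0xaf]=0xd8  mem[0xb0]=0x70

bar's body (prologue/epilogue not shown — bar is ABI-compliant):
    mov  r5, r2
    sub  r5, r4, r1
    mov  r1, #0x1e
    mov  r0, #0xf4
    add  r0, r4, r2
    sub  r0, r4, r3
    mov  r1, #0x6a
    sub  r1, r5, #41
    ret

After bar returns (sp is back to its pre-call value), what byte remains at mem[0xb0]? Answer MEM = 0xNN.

prologue: push r5 -> mem[0xb0]=0xe6, sp=0xb0
body[0] mov  r5, r2 -> r5=0xed
body[1] sub  r5, r4, r1 -> r5=0x3e
body[2] mov  r1, #0x1e -> r1=0x1e
body[3] mov  r0, #0xf4 -> r0=0xf4
body[4] add  r0, r4, r2 -> r0=0xb8
body[5] sub  r0, r4, r3 -> r0=0x15
body[6] mov  r1, #0x6a -> r1=0x6a
body[7] sub  r1, r5, #41 -> r1=0x15
epilogue: pop r5=0xe6, sp=0xb1
prologue pushed ['r5'] at ['0xb0']

MEM = 0xe6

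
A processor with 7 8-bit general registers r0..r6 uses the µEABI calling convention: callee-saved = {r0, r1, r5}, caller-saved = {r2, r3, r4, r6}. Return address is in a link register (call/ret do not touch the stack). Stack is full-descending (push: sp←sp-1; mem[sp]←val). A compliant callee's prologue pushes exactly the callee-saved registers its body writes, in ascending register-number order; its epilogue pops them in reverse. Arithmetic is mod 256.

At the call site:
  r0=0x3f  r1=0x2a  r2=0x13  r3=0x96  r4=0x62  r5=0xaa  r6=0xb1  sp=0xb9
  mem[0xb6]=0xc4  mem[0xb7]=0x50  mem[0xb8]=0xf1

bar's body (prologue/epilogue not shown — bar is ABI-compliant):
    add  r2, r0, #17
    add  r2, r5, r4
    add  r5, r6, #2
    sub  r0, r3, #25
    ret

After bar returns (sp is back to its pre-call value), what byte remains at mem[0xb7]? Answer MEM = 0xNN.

prologue: push r0 -> mem[0xb8]=0x3f, sp=0xb8
prologue: push r5 -> mem[0xb7]=0xaa, sp=0xb7
body[0] add  r2, r0, #17 -> r2=0x50
body[1] add  r2, r5, r4 -> r2=0x0c
body[2] add  r5, r6, #2 -> r5=0xb3
body[3] sub  r0, r3, #25 -> r0=0x7d
epilogue: pop r5=0xaa, sp=0xb8
epilogue: pop r0=0x3f, sp=0xb9
prologue pushed ['r0', 'r5'] at ['0xb8', '0xb7']

MEM = 0xaa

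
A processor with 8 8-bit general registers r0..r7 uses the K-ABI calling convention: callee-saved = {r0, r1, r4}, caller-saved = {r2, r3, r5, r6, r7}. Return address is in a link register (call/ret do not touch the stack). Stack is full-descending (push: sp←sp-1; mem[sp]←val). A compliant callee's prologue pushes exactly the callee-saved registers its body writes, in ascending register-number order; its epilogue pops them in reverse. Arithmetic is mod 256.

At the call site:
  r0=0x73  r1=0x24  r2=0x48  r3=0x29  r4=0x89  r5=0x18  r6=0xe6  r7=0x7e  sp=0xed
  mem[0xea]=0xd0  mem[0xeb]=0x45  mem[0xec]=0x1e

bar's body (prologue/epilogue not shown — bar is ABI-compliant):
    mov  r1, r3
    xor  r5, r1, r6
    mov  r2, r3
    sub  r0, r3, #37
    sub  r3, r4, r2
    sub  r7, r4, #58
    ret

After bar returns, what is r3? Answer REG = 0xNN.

REG = 0x60

prologue: push r0 → mem[0xec]=0x73, sp=0xec
prologue: push r1 → mem[0xeb]=0x24, sp=0xeb
body[0] mov  r1, r3 → r1=0x29
body[1] xor  r5, r1, r6 → r5=0xcf
body[2] mov  r2, r3 → r2=0x29
body[3] sub  r0, r3, #37 → r0=0x04
body[4] sub  r3, r4, r2 → r3=0x60
body[5] sub  r7, r4, #58 → r7=0x4f
epilogue: pop r1=0x24, sp=0xec
epilogue: pop r0=0x73, sp=0xed
r3 is caller-saved → body value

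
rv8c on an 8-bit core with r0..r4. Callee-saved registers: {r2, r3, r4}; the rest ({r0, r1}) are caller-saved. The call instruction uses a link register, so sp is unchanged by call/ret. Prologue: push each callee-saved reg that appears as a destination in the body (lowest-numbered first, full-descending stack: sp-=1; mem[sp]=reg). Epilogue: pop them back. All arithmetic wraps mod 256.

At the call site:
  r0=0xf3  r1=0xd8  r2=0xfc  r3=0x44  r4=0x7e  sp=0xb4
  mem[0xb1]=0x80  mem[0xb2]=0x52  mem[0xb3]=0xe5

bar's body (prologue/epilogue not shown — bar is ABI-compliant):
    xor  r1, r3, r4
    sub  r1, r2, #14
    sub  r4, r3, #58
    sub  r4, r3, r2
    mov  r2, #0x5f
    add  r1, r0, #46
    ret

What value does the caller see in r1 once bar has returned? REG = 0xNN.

REG = 0x21

prologue: push r2 -> mem[0xb3]=0xfc, sp=0xb3
prologue: push r4 -> mem[0xb2]=0x7e, sp=0xb2
body[0] xor  r1, r3, r4 -> r1=0x3a
body[1] sub  r1, r2, #14 -> r1=0xee
body[2] sub  r4, r3, #58 -> r4=0x0a
body[3] sub  r4, r3, r2 -> r4=0x48
body[4] mov  r2, #0x5f -> r2=0x5f
body[5] add  r1, r0, #46 -> r1=0x21
epilogue: pop r4=0x7e, sp=0xb3
epilogue: pop r2=0xfc, sp=0xb4
r1 is caller-saved -> body value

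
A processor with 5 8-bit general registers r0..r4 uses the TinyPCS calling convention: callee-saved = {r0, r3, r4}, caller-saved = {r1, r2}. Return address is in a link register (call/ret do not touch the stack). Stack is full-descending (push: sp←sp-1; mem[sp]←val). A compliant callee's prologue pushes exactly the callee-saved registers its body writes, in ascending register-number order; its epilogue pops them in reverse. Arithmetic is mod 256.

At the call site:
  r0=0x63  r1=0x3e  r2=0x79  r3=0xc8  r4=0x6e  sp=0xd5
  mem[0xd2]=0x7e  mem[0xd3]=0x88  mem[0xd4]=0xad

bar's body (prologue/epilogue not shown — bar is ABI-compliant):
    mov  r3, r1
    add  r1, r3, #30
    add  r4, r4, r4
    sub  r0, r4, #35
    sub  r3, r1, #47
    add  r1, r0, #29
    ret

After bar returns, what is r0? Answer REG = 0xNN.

REG = 0x63

prologue: push r0 → mem[0xd4]=0x63, sp=0xd4
prologue: push r3 → mem[0xd3]=0xc8, sp=0xd3
prologue: push r4 → mem[0xd2]=0x6e, sp=0xd2
body[0] mov  r3, r1 → r3=0x3e
body[1] add  r1, r3, #30 → r1=0x5c
body[2] add  r4, r4, r4 → r4=0xdc
body[3] sub  r0, r4, #35 → r0=0xb9
body[4] sub  r3, r1, #47 → r3=0x2d
body[5] add  r1, r0, #29 → r1=0xd6
epilogue: pop r4=0x6e, sp=0xd3
epilogue: pop r3=0xc8, sp=0xd4
epilogue: pop r0=0x63, sp=0xd5
r0 is callee-saved → restored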